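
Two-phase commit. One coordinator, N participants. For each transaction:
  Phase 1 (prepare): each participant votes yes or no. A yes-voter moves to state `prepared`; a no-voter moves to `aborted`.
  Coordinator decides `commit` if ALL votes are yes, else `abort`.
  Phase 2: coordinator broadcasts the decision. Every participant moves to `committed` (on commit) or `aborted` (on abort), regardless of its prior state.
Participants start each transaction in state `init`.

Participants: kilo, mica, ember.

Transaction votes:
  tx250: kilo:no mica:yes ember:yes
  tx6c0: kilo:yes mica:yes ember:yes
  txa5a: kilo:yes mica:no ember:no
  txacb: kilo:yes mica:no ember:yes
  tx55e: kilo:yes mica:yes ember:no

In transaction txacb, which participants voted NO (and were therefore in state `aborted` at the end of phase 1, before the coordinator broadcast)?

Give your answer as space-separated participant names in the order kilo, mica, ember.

Answer: mica

Derivation:
Txn txacb phase 1: kilo yes -> prepared; mica no -> aborted; ember yes -> prepared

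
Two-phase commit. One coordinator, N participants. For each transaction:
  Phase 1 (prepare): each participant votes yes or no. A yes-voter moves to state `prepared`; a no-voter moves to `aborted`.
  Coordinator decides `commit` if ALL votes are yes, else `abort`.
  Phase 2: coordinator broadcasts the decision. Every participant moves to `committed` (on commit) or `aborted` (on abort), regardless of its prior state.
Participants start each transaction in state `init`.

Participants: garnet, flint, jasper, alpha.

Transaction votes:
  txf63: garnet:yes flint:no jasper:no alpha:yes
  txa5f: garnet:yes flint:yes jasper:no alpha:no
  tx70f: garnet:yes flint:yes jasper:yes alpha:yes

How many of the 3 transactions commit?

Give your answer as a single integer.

txf63: no from flint, jasper -> abort (commits=0)
txa5f: no from jasper, alpha -> abort (commits=0)
tx70f: all yes -> commit (commits=1)

Answer: 1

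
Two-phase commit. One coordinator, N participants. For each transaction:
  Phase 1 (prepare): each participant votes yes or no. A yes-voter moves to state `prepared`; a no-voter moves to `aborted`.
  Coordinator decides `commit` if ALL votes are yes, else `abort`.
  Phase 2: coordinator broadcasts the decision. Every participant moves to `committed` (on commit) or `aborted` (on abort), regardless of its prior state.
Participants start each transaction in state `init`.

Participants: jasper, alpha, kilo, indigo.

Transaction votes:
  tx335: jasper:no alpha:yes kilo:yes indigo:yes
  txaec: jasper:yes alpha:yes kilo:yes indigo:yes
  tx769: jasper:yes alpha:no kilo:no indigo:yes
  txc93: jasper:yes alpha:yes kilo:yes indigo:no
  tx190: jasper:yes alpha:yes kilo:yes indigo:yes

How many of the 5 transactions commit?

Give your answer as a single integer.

Answer: 2

Derivation:
tx335: no from jasper -> abort (commits=0)
txaec: all yes -> commit (commits=1)
tx769: no from alpha, kilo -> abort (commits=1)
txc93: no from indigo -> abort (commits=1)
tx190: all yes -> commit (commits=2)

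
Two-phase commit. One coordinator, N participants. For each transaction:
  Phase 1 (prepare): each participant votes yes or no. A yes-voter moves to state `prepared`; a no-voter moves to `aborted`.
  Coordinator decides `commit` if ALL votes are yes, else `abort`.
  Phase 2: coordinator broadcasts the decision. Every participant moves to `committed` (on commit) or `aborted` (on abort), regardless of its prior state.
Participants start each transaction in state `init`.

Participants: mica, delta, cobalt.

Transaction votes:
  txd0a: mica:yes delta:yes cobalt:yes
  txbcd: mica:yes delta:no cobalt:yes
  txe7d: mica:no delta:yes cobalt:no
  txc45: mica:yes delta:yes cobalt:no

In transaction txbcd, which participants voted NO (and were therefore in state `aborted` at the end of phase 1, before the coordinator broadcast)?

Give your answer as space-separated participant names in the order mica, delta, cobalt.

Answer: delta

Derivation:
Txn txbcd phase 1: mica yes -> prepared; delta no -> aborted; cobalt yes -> prepared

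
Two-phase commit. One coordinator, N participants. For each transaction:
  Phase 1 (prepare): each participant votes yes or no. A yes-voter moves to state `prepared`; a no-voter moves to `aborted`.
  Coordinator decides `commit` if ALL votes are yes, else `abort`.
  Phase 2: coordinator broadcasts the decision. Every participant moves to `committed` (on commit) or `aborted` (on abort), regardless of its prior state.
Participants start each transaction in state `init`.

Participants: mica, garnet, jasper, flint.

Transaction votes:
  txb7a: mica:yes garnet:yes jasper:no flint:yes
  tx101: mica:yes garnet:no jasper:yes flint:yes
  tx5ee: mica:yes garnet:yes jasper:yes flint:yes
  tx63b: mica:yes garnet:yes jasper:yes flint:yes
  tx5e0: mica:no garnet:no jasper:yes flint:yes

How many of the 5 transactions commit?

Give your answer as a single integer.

Answer: 2

Derivation:
txb7a: no from jasper -> abort (commits=0)
tx101: no from garnet -> abort (commits=0)
tx5ee: all yes -> commit (commits=1)
tx63b: all yes -> commit (commits=2)
tx5e0: no from mica, garnet -> abort (commits=2)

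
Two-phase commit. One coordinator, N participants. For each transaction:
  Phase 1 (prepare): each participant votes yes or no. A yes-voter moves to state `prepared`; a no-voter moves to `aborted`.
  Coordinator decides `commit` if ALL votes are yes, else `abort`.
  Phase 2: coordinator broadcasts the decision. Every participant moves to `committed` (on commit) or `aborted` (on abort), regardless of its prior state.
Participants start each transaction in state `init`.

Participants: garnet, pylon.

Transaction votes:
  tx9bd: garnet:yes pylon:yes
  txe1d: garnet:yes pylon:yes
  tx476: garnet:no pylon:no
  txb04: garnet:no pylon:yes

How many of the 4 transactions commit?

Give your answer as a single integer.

tx9bd: all yes -> commit (commits=1)
txe1d: all yes -> commit (commits=2)
tx476: no from garnet, pylon -> abort (commits=2)
txb04: no from garnet -> abort (commits=2)

Answer: 2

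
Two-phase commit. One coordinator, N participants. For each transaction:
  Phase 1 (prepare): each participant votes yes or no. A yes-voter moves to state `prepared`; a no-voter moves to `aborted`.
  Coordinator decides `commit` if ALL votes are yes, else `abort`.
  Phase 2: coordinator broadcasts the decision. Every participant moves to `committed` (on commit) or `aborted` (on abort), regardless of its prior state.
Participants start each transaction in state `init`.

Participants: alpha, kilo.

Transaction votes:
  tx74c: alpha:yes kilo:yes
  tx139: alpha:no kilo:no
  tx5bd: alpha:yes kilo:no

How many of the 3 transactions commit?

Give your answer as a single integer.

Answer: 1

Derivation:
tx74c: all yes -> commit (commits=1)
tx139: no from alpha, kilo -> abort (commits=1)
tx5bd: no from kilo -> abort (commits=1)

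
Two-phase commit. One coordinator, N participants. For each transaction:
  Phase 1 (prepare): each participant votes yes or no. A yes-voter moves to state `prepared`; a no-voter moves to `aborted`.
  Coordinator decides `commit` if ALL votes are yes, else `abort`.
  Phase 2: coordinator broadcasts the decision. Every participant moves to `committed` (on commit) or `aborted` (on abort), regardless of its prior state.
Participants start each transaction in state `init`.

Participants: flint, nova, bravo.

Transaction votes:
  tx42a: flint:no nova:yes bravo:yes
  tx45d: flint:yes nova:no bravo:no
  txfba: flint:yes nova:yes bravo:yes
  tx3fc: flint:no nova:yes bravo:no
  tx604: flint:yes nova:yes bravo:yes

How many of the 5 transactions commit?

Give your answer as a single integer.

tx42a: no from flint -> abort (commits=0)
tx45d: no from nova, bravo -> abort (commits=0)
txfba: all yes -> commit (commits=1)
tx3fc: no from flint, bravo -> abort (commits=1)
tx604: all yes -> commit (commits=2)

Answer: 2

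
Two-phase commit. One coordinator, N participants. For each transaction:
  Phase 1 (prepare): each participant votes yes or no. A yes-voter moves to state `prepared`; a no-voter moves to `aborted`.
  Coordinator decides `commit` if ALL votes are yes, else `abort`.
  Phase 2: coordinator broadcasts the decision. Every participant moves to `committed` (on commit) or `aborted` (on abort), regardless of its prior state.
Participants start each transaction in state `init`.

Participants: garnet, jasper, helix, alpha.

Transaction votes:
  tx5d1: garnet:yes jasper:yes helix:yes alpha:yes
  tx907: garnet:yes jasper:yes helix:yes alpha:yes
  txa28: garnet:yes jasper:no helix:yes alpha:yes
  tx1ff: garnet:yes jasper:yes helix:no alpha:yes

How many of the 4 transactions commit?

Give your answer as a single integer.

tx5d1: all yes -> commit (commits=1)
tx907: all yes -> commit (commits=2)
txa28: no from jasper -> abort (commits=2)
tx1ff: no from helix -> abort (commits=2)

Answer: 2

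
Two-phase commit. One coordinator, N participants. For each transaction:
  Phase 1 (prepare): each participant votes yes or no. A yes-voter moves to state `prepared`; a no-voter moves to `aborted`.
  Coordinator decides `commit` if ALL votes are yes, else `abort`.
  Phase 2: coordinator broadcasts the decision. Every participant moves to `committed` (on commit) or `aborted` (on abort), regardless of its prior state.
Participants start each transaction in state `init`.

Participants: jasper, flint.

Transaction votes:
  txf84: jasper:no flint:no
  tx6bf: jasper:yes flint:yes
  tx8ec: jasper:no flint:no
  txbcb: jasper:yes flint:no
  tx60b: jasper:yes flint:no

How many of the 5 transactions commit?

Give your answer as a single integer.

Answer: 1

Derivation:
txf84: no from jasper, flint -> abort (commits=0)
tx6bf: all yes -> commit (commits=1)
tx8ec: no from jasper, flint -> abort (commits=1)
txbcb: no from flint -> abort (commits=1)
tx60b: no from flint -> abort (commits=1)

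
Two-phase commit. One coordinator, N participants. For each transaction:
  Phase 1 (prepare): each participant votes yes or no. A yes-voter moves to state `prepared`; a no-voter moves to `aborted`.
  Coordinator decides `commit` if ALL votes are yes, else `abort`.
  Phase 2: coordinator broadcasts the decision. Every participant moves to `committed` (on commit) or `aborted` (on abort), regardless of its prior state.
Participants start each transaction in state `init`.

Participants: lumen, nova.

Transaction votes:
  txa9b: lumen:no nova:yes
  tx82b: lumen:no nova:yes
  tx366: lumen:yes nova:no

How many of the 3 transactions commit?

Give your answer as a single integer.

txa9b: no from lumen -> abort (commits=0)
tx82b: no from lumen -> abort (commits=0)
tx366: no from nova -> abort (commits=0)

Answer: 0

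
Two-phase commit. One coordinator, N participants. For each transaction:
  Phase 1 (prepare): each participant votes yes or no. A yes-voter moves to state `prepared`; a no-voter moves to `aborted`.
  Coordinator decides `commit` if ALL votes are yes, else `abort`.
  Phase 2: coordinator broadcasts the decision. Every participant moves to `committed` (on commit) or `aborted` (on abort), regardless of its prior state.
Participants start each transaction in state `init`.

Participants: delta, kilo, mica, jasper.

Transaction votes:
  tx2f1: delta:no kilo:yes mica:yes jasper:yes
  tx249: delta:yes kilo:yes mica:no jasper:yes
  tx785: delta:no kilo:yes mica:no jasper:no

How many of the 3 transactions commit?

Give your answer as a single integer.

tx2f1: no from delta -> abort (commits=0)
tx249: no from mica -> abort (commits=0)
tx785: no from delta, mica, jasper -> abort (commits=0)

Answer: 0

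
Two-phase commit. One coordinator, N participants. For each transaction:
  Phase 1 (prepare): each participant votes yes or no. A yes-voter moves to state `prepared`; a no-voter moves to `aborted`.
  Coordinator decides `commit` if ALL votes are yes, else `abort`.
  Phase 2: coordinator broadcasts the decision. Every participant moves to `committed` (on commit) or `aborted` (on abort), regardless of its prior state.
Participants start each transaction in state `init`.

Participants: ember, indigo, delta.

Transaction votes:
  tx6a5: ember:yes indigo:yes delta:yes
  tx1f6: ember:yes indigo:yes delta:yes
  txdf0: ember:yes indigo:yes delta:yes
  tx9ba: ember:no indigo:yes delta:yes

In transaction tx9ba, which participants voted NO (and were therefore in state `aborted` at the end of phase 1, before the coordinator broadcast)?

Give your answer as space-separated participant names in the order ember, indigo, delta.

Txn tx9ba phase 1: ember no -> aborted; indigo yes -> prepared; delta yes -> prepared

Answer: ember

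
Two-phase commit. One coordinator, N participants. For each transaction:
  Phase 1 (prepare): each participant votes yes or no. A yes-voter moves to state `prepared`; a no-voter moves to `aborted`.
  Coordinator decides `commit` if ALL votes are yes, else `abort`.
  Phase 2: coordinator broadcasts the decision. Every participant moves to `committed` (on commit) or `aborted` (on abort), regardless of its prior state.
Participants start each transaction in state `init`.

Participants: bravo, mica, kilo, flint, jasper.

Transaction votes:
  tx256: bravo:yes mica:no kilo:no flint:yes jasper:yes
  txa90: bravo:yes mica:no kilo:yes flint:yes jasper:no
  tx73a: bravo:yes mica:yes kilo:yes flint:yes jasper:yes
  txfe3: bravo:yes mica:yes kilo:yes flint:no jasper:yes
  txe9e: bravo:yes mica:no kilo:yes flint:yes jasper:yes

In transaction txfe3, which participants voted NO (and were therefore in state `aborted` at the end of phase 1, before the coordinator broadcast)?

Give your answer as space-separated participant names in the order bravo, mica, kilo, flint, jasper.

Txn txfe3 phase 1: bravo yes -> prepared; mica yes -> prepared; kilo yes -> prepared; flint no -> aborted; jasper yes -> prepared

Answer: flint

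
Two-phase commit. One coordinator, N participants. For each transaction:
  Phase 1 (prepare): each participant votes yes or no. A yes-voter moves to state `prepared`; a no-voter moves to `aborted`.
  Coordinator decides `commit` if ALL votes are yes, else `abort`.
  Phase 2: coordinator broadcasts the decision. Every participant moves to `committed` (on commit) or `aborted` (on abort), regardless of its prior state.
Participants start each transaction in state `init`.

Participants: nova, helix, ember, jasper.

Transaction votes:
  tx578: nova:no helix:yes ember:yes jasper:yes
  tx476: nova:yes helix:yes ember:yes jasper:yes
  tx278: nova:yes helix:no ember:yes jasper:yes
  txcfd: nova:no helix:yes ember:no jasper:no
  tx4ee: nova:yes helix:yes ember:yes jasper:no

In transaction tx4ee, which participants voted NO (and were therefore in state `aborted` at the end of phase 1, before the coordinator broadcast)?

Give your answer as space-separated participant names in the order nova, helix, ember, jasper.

Answer: jasper

Derivation:
Txn tx4ee phase 1: nova yes -> prepared; helix yes -> prepared; ember yes -> prepared; jasper no -> aborted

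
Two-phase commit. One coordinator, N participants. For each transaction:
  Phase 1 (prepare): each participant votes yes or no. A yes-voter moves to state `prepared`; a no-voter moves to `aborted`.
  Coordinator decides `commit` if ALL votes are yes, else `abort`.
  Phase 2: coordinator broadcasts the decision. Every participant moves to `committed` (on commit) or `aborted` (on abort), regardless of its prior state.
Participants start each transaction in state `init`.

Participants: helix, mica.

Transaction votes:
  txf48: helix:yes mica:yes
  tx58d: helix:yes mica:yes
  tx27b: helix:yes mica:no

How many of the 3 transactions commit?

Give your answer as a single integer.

Answer: 2

Derivation:
txf48: all yes -> commit (commits=1)
tx58d: all yes -> commit (commits=2)
tx27b: no from mica -> abort (commits=2)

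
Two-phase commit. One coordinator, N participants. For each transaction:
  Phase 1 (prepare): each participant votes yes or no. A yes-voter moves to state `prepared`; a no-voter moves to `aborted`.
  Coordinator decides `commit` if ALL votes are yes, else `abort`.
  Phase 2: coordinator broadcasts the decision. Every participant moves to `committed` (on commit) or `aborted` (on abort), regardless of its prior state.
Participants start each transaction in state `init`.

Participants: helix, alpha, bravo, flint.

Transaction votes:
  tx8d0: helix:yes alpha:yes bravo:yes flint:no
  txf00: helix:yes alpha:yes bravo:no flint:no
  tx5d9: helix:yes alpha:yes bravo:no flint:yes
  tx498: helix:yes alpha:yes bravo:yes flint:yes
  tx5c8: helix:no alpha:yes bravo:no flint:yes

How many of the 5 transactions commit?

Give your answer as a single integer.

tx8d0: no from flint -> abort (commits=0)
txf00: no from bravo, flint -> abort (commits=0)
tx5d9: no from bravo -> abort (commits=0)
tx498: all yes -> commit (commits=1)
tx5c8: no from helix, bravo -> abort (commits=1)

Answer: 1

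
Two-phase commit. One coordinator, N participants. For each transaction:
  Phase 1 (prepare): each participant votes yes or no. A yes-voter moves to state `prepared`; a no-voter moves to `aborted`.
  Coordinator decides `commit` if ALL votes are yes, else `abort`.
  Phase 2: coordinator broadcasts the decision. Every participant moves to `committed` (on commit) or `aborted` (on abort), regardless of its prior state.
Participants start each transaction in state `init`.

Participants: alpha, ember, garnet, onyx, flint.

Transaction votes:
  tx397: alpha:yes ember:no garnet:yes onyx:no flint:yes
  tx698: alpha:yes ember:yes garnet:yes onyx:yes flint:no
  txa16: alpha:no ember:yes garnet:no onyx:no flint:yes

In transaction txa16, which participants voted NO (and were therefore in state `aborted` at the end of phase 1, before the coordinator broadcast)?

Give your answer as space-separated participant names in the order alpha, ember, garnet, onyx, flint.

Txn txa16 phase 1: alpha no -> aborted; ember yes -> prepared; garnet no -> aborted; onyx no -> aborted; flint yes -> prepared

Answer: alpha garnet onyx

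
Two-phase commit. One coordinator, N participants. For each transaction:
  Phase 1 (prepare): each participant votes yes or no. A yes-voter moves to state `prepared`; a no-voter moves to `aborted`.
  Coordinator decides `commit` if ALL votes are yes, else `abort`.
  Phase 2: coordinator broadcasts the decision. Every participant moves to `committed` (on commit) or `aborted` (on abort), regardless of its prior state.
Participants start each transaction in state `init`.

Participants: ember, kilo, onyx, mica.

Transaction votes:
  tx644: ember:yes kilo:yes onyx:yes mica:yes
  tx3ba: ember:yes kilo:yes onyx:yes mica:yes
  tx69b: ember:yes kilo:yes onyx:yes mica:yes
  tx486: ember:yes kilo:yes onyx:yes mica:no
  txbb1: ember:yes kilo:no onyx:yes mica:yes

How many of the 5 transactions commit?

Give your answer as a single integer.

Answer: 3

Derivation:
tx644: all yes -> commit (commits=1)
tx3ba: all yes -> commit (commits=2)
tx69b: all yes -> commit (commits=3)
tx486: no from mica -> abort (commits=3)
txbb1: no from kilo -> abort (commits=3)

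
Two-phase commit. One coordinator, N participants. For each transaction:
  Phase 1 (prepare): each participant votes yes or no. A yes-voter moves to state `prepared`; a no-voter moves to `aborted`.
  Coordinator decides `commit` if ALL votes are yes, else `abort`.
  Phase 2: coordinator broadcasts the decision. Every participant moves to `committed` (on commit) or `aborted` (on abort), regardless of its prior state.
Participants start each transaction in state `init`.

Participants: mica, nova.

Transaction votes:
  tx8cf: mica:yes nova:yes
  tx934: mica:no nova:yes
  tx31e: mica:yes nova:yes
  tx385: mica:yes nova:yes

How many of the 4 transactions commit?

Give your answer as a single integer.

Answer: 3

Derivation:
tx8cf: all yes -> commit (commits=1)
tx934: no from mica -> abort (commits=1)
tx31e: all yes -> commit (commits=2)
tx385: all yes -> commit (commits=3)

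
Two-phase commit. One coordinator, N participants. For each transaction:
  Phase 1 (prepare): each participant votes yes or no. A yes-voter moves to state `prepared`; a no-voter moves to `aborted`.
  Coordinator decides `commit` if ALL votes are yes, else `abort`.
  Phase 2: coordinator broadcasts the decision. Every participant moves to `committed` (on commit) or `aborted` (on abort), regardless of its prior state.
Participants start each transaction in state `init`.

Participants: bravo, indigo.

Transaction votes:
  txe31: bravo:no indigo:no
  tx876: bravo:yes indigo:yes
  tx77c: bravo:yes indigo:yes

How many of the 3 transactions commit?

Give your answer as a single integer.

txe31: no from bravo, indigo -> abort (commits=0)
tx876: all yes -> commit (commits=1)
tx77c: all yes -> commit (commits=2)

Answer: 2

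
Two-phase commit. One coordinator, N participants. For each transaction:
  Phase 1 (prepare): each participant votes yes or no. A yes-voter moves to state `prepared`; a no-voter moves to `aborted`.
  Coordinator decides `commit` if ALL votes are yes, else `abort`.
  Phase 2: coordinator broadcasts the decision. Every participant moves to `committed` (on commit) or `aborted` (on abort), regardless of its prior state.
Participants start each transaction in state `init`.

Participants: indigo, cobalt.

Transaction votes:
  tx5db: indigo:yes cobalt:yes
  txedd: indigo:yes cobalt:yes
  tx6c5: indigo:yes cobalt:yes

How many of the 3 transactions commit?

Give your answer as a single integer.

tx5db: all yes -> commit (commits=1)
txedd: all yes -> commit (commits=2)
tx6c5: all yes -> commit (commits=3)

Answer: 3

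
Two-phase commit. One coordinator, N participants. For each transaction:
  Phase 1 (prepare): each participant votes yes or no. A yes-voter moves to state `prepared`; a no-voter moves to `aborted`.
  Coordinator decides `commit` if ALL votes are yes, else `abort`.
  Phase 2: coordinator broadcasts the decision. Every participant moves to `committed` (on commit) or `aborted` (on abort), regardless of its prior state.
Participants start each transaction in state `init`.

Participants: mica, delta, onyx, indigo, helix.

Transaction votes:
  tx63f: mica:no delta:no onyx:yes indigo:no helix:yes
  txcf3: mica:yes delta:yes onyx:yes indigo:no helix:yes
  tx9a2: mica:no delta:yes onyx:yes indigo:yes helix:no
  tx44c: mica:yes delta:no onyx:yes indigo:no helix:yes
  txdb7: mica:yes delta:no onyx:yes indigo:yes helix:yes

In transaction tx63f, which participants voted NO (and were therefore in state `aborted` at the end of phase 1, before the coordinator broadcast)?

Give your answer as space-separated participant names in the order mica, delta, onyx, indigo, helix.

Answer: mica delta indigo

Derivation:
Txn tx63f phase 1: mica no -> aborted; delta no -> aborted; onyx yes -> prepared; indigo no -> aborted; helix yes -> prepared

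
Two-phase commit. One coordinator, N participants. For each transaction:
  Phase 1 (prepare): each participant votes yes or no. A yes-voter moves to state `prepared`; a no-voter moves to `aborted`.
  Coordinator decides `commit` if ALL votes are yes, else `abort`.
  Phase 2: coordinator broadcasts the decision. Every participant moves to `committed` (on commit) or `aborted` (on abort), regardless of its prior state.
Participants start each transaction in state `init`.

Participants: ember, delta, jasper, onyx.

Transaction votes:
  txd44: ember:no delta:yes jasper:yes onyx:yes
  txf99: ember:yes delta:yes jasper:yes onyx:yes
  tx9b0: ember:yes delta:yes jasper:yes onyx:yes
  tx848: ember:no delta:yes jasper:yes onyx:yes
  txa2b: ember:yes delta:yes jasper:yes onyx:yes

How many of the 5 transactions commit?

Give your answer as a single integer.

Answer: 3

Derivation:
txd44: no from ember -> abort (commits=0)
txf99: all yes -> commit (commits=1)
tx9b0: all yes -> commit (commits=2)
tx848: no from ember -> abort (commits=2)
txa2b: all yes -> commit (commits=3)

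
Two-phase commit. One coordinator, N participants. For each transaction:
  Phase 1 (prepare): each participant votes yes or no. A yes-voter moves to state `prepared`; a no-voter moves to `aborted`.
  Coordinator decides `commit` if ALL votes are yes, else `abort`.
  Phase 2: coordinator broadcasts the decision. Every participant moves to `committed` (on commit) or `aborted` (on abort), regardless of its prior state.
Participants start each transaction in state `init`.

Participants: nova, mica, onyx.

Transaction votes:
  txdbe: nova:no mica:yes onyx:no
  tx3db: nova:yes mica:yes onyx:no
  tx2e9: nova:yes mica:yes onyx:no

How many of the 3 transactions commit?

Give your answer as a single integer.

txdbe: no from nova, onyx -> abort (commits=0)
tx3db: no from onyx -> abort (commits=0)
tx2e9: no from onyx -> abort (commits=0)

Answer: 0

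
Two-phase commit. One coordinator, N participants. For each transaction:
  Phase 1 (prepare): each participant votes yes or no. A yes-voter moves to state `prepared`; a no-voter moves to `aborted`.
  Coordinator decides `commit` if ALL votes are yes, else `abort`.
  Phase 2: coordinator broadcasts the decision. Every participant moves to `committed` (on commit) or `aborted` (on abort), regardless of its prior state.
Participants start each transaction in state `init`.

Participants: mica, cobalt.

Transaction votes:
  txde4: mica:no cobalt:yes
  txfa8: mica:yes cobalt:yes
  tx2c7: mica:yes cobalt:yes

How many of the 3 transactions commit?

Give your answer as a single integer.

txde4: no from mica -> abort (commits=0)
txfa8: all yes -> commit (commits=1)
tx2c7: all yes -> commit (commits=2)

Answer: 2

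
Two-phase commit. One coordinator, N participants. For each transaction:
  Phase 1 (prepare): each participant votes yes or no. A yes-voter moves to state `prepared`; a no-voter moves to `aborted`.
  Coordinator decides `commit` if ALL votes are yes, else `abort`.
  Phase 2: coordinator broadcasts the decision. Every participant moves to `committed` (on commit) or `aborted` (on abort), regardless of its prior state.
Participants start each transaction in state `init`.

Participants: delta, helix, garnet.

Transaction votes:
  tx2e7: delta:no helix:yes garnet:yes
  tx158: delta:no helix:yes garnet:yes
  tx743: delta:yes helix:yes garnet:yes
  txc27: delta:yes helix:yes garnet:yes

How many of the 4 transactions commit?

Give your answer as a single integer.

tx2e7: no from delta -> abort (commits=0)
tx158: no from delta -> abort (commits=0)
tx743: all yes -> commit (commits=1)
txc27: all yes -> commit (commits=2)

Answer: 2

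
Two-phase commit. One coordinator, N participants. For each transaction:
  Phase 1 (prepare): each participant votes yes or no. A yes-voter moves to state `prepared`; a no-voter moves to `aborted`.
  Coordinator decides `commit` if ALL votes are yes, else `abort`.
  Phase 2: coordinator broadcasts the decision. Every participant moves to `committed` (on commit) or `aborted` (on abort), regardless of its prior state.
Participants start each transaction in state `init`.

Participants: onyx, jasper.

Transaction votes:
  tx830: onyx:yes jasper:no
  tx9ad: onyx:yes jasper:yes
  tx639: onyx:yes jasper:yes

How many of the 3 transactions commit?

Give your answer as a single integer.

Answer: 2

Derivation:
tx830: no from jasper -> abort (commits=0)
tx9ad: all yes -> commit (commits=1)
tx639: all yes -> commit (commits=2)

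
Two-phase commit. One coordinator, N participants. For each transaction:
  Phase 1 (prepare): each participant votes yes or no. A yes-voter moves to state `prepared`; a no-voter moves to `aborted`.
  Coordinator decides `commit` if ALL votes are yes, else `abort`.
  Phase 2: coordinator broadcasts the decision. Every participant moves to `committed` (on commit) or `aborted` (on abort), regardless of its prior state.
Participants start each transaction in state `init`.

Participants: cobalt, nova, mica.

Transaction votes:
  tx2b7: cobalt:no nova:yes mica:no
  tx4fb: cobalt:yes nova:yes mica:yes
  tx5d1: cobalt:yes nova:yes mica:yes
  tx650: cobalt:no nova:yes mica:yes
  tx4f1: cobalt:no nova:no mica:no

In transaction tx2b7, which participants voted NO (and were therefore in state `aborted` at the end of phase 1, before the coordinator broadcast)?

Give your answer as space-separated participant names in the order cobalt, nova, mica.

Answer: cobalt mica

Derivation:
Txn tx2b7 phase 1: cobalt no -> aborted; nova yes -> prepared; mica no -> aborted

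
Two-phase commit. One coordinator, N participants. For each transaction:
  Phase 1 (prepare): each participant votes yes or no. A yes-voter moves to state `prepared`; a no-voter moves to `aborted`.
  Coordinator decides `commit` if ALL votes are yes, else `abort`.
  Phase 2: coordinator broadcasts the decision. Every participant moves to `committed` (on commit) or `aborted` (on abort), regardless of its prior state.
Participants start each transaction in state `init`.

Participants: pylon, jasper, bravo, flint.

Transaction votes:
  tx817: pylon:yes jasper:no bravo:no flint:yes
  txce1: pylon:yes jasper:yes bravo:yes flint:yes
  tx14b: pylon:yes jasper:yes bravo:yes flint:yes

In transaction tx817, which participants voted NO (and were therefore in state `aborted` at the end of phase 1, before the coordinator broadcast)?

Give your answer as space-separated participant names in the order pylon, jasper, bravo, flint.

Answer: jasper bravo

Derivation:
Txn tx817 phase 1: pylon yes -> prepared; jasper no -> aborted; bravo no -> aborted; flint yes -> prepared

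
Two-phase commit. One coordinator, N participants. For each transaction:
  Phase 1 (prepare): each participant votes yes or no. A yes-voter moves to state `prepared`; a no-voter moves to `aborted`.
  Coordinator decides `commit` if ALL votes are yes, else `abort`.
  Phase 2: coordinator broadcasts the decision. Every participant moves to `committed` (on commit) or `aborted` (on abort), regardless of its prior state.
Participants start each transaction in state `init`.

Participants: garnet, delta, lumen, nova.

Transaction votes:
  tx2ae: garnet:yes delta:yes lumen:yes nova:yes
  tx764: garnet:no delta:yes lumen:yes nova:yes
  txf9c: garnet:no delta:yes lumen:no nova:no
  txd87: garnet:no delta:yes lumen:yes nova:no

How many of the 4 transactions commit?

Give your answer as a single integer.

Answer: 1

Derivation:
tx2ae: all yes -> commit (commits=1)
tx764: no from garnet -> abort (commits=1)
txf9c: no from garnet, lumen, nova -> abort (commits=1)
txd87: no from garnet, nova -> abort (commits=1)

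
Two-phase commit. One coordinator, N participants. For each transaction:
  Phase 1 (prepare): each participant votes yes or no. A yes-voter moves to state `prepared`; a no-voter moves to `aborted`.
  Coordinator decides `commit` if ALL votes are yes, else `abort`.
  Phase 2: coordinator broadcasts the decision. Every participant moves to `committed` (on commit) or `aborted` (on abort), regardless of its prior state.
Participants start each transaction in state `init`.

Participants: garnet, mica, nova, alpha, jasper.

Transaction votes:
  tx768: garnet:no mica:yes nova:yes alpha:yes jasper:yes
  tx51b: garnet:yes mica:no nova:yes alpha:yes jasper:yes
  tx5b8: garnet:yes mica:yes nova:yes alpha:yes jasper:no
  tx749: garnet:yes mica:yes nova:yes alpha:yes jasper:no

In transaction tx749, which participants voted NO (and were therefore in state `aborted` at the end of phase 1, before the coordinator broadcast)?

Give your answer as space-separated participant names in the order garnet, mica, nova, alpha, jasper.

Answer: jasper

Derivation:
Txn tx749 phase 1: garnet yes -> prepared; mica yes -> prepared; nova yes -> prepared; alpha yes -> prepared; jasper no -> aborted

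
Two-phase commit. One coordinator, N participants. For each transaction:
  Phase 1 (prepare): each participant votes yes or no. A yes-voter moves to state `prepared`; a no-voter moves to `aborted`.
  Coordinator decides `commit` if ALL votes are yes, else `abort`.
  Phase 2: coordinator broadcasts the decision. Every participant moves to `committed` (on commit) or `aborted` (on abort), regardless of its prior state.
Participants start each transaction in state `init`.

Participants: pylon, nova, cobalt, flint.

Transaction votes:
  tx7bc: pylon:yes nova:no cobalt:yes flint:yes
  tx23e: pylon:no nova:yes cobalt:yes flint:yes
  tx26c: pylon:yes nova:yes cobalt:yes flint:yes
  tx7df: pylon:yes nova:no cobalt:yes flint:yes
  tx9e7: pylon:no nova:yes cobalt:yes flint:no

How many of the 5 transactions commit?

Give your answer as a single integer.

Answer: 1

Derivation:
tx7bc: no from nova -> abort (commits=0)
tx23e: no from pylon -> abort (commits=0)
tx26c: all yes -> commit (commits=1)
tx7df: no from nova -> abort (commits=1)
tx9e7: no from pylon, flint -> abort (commits=1)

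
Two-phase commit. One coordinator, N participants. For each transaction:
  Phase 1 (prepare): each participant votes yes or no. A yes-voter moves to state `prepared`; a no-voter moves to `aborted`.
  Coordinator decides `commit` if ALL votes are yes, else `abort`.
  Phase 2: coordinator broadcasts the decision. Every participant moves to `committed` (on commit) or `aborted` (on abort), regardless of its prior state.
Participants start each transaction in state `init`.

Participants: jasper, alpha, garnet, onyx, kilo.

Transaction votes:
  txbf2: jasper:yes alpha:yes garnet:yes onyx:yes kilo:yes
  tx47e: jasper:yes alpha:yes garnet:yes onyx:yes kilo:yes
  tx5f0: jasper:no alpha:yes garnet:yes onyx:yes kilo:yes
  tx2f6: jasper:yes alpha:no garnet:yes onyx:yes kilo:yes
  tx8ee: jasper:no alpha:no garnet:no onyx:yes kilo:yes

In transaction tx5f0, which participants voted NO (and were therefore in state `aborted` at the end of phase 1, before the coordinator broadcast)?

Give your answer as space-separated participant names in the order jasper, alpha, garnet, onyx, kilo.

Answer: jasper

Derivation:
Txn tx5f0 phase 1: jasper no -> aborted; alpha yes -> prepared; garnet yes -> prepared; onyx yes -> prepared; kilo yes -> prepared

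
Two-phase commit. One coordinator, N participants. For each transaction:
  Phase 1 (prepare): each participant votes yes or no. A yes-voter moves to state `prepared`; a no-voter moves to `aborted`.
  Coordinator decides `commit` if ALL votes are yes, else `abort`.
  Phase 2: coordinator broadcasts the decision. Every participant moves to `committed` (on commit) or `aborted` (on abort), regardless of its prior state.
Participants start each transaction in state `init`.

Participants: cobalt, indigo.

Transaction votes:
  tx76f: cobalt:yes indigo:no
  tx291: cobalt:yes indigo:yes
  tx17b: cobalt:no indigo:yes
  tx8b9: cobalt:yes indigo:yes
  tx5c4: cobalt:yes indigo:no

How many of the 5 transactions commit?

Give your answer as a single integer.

tx76f: no from indigo -> abort (commits=0)
tx291: all yes -> commit (commits=1)
tx17b: no from cobalt -> abort (commits=1)
tx8b9: all yes -> commit (commits=2)
tx5c4: no from indigo -> abort (commits=2)

Answer: 2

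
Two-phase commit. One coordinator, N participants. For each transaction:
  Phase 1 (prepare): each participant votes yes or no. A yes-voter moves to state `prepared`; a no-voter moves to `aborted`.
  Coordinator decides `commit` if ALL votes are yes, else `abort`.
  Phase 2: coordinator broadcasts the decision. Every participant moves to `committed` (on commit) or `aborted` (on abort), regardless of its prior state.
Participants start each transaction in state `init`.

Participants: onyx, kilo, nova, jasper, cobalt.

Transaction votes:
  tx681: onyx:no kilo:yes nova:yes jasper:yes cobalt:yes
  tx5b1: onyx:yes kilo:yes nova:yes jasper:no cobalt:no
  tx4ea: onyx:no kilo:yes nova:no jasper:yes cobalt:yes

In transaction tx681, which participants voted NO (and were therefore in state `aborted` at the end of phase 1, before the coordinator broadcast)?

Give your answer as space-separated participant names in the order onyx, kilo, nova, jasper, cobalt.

Txn tx681 phase 1: onyx no -> aborted; kilo yes -> prepared; nova yes -> prepared; jasper yes -> prepared; cobalt yes -> prepared

Answer: onyx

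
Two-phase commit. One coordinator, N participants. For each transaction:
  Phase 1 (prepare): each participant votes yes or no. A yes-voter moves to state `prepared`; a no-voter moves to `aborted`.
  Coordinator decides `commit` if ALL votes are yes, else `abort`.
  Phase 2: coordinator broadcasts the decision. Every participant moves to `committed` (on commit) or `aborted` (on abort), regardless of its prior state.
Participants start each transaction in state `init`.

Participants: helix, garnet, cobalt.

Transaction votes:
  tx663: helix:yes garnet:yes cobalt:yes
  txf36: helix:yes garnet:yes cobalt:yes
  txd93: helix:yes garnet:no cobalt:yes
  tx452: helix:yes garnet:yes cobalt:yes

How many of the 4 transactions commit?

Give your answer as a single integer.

tx663: all yes -> commit (commits=1)
txf36: all yes -> commit (commits=2)
txd93: no from garnet -> abort (commits=2)
tx452: all yes -> commit (commits=3)

Answer: 3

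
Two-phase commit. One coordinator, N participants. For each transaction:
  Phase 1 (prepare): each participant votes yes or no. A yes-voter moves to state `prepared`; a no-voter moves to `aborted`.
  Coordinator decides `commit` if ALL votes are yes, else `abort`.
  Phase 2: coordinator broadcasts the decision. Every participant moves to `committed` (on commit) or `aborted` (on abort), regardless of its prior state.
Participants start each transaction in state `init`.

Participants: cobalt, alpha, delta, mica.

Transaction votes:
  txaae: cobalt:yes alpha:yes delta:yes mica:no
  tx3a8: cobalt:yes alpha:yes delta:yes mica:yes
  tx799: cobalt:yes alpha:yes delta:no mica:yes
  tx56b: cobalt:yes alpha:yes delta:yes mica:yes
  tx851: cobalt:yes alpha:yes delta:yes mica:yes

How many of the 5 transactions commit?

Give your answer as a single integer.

Answer: 3

Derivation:
txaae: no from mica -> abort (commits=0)
tx3a8: all yes -> commit (commits=1)
tx799: no from delta -> abort (commits=1)
tx56b: all yes -> commit (commits=2)
tx851: all yes -> commit (commits=3)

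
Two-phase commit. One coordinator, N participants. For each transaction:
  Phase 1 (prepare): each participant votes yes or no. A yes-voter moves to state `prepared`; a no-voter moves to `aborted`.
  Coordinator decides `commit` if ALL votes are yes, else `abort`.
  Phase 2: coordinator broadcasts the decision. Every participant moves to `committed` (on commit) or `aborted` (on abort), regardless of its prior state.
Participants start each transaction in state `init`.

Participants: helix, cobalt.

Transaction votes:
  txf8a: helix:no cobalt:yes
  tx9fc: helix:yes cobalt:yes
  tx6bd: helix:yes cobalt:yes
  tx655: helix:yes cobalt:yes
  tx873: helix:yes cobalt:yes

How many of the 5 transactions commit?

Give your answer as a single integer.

Answer: 4

Derivation:
txf8a: no from helix -> abort (commits=0)
tx9fc: all yes -> commit (commits=1)
tx6bd: all yes -> commit (commits=2)
tx655: all yes -> commit (commits=3)
tx873: all yes -> commit (commits=4)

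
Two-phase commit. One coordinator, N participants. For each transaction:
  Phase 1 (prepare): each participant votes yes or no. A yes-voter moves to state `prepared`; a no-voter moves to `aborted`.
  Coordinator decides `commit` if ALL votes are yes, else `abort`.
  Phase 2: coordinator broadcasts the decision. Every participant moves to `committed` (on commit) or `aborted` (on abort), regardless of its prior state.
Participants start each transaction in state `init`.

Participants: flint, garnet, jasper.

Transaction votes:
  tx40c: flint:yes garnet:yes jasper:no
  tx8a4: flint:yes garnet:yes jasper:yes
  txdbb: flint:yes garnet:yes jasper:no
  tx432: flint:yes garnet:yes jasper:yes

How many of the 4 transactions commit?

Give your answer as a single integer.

Answer: 2

Derivation:
tx40c: no from jasper -> abort (commits=0)
tx8a4: all yes -> commit (commits=1)
txdbb: no from jasper -> abort (commits=1)
tx432: all yes -> commit (commits=2)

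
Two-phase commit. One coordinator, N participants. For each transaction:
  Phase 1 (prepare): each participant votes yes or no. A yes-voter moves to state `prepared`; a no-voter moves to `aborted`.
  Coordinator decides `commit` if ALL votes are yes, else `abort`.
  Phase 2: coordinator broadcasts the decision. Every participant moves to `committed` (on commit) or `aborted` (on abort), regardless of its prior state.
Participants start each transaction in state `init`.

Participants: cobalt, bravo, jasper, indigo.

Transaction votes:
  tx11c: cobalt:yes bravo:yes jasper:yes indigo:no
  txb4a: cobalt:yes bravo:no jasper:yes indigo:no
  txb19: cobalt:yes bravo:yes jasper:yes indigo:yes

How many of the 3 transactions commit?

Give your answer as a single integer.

tx11c: no from indigo -> abort (commits=0)
txb4a: no from bravo, indigo -> abort (commits=0)
txb19: all yes -> commit (commits=1)

Answer: 1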